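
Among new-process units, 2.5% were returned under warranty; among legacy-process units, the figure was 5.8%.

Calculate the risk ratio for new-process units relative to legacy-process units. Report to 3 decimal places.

RR = 0.02500 / 0.05800 = 0.431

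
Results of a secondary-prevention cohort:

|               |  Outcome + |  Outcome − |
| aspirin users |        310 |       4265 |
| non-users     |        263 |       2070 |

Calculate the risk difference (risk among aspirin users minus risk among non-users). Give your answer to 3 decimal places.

-0.045

risk, aspirin users = 310/4575 = 0.0678
risk, non-users = 263/2333 = 0.1127
risk difference = 0.0678 − 0.1127 = -0.045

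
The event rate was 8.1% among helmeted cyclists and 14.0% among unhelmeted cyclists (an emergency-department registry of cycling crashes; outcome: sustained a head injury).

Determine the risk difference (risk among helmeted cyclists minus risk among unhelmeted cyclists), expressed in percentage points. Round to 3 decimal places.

risk difference = 0.0810 − 0.1400 = -0.0590 → -5.900 percentage points

-5.900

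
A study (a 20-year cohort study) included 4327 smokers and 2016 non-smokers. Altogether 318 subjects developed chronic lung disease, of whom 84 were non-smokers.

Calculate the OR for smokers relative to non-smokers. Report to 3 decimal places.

OR = 1.315

smokers with the outcome: 318 − 84 = 234
smokers without the outcome: 4327 − 234 = 4093
non-smokers without the outcome: 2016 − 84 = 1932
OR = (234 × 1932) / (4093 × 84) = 452088/343812 ≈ 1.315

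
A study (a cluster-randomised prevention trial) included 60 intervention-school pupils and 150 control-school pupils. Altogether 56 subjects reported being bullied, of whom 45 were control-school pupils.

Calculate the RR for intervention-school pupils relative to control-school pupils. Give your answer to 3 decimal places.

intervention-school pupils with the outcome: 56 − 45 = 11
intervention-school pupils without the outcome: 60 − 11 = 49
control-school pupils without the outcome: 150 − 45 = 105
risk, intervention-school pupils = 11/60 = 0.1833
risk, control-school pupils = 45/150 = 0.3000
RR = 0.1833 / 0.3000 = 0.611

0.611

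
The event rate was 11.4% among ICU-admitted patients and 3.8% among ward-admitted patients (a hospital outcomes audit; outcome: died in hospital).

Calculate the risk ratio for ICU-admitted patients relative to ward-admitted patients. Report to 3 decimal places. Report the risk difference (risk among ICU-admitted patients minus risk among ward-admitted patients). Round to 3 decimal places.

RR = 3.000; RD = 0.076

RR = 0.11400 / 0.03800 = 3.000
risk difference = 0.11400 − 0.03800 = 0.076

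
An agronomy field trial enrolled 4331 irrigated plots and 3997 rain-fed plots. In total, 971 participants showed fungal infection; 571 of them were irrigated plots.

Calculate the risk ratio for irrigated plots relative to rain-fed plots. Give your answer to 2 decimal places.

irrigated plots without the outcome: 4331 − 571 = 3760
rain-fed plots with the outcome: 971 − 571 = 400
rain-fed plots without the outcome: 3997 − 400 = 3597
risk, irrigated plots = 571/4331 = 0.1318
risk, rain-fed plots = 400/3997 = 0.1001
RR = 0.1318 / 0.1001 = 1.32

RR ≈ 1.32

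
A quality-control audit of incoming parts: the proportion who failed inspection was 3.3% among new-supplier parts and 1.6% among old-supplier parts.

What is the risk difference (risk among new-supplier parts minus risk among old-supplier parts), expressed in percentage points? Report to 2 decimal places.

risk difference = 0.03300 − 0.01600 = 0.01700 → 1.70 percentage points

RD = 1.70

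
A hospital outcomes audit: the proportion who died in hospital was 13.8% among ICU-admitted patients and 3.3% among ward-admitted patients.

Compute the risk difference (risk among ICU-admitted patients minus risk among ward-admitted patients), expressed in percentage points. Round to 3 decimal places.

RD: 10.500

risk difference = 0.13800 − 0.03300 = 0.10500 → 10.500 percentage points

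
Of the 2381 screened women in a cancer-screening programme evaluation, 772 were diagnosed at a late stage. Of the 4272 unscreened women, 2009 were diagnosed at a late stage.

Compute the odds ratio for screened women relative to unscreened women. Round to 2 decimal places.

OR = (772 × 2263) / (1609 × 2009) = 1747036/3232481 ≈ 0.54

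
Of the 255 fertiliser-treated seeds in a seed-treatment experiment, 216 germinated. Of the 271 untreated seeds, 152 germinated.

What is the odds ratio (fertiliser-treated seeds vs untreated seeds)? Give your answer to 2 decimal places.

OR = (216 × 119) / (39 × 152) = 25704/5928 ≈ 4.34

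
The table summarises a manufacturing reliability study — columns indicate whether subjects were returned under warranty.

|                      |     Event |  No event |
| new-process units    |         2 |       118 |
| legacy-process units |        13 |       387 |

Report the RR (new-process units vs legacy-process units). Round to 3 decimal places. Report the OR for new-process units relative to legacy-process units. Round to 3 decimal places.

risk, new-process units = 2/120 = 0.01667
risk, legacy-process units = 13/400 = 0.03250
RR = 0.01667 / 0.03250 = 0.513
OR = (2 × 387) / (118 × 13) = 774/1534 ≈ 0.505

RR = 0.513; OR = 0.505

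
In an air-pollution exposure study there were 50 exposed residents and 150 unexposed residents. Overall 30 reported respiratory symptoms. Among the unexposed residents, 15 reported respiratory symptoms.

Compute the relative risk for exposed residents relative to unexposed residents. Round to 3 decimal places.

RR ≈ 3.000

exposed residents with the outcome: 30 − 15 = 15
exposed residents without the outcome: 50 − 15 = 35
unexposed residents without the outcome: 150 − 15 = 135
risk, exposed residents = 15/50 = 0.3000
risk, unexposed residents = 15/150 = 0.1000
RR = 0.3000 / 0.1000 = 3.000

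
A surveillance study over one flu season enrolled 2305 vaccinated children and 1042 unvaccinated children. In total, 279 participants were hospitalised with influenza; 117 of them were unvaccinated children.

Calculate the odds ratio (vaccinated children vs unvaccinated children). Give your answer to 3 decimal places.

OR = 0.598

vaccinated children with the outcome: 279 − 117 = 162
vaccinated children without the outcome: 2305 − 162 = 2143
unvaccinated children without the outcome: 1042 − 117 = 925
OR = (162 × 925) / (2143 × 117) = 149850/250731 ≈ 0.598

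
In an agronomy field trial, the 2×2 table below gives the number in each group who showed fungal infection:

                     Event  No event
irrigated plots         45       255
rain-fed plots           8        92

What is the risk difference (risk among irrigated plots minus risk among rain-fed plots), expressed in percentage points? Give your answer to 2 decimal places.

risk, irrigated plots = 45/300 = 0.1500
risk, rain-fed plots = 8/100 = 0.0800
risk difference = 0.1500 − 0.0800 = 0.0700 → 7.00 percentage points

7.00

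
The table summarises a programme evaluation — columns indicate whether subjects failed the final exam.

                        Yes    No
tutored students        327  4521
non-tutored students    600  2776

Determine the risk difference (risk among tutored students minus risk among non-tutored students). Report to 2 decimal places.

risk, tutored students = 327/4848 = 0.0675
risk, non-tutored students = 600/3376 = 0.1777
risk difference = 0.0675 − 0.1777 = -0.11

RD ≈ -0.11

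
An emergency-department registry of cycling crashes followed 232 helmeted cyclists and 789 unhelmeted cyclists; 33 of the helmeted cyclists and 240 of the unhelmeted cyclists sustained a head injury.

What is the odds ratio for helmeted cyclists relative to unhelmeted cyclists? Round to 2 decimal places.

OR = (33 × 549) / (199 × 240) = 18117/47760 ≈ 0.38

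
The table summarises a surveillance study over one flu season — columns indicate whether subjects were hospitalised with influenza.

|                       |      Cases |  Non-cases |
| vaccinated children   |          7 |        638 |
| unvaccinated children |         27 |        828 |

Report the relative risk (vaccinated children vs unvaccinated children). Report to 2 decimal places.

0.34

risk, vaccinated children = 7/645 = 0.01085
risk, unvaccinated children = 27/855 = 0.03158
RR = 0.01085 / 0.03158 = 0.34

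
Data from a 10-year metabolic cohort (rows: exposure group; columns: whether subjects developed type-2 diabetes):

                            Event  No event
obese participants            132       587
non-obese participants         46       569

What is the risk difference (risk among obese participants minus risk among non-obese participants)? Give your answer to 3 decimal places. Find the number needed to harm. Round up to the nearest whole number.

risk, obese participants = 132/719 = 0.1836
risk, non-obese participants = 46/615 = 0.0748
risk difference = 0.1836 − 0.0748 = 0.109
absolute risk difference = 0.108792
1 / 0.108792 = 9.192 → round up → 10

RD = 0.109; NNH = 10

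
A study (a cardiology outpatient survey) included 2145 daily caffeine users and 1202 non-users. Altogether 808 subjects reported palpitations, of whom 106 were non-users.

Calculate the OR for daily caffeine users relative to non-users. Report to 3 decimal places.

5.030

daily caffeine users with the outcome: 808 − 106 = 702
daily caffeine users without the outcome: 2145 − 702 = 1443
non-users without the outcome: 1202 − 106 = 1096
OR = (702 × 1096) / (1443 × 106) = 769392/152958 ≈ 5.030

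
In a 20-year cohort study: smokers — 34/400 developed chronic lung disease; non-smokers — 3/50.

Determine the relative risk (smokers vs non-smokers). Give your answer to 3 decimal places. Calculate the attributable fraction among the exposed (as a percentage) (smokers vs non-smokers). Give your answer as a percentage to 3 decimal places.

risk, smokers = 34/400 = 0.0850
risk, non-smokers = 3/50 = 0.0600
RR = 0.0850 / 0.0600 = 1.417
AR% = (0.0850 − 0.0600) / 0.0850 = 0.2941 → 29.412%

RR = 1.417; AR% = 29.412%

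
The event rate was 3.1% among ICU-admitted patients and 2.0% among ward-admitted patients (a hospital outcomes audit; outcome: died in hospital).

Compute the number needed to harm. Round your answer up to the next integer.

91

absolute risk difference = 0.011000
1 / 0.011000 = 90.909 → round up → 91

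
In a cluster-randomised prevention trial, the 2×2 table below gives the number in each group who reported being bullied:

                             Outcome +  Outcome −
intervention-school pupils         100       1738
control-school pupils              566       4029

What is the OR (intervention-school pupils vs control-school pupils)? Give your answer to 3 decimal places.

OR = (100 × 4029) / (1738 × 566) = 402900/983708 ≈ 0.410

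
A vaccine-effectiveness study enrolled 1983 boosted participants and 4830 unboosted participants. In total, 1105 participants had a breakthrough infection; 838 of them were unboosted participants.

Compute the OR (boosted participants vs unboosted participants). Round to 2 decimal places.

boosted participants with the outcome: 1105 − 838 = 267
boosted participants without the outcome: 1983 − 267 = 1716
unboosted participants without the outcome: 4830 − 838 = 3992
OR = (267 × 3992) / (1716 × 838) = 1065864/1438008 ≈ 0.74

0.74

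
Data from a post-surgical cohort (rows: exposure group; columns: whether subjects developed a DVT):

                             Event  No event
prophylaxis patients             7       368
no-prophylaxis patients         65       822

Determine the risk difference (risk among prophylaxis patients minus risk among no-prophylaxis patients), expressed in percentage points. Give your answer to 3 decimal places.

-5.461

risk, prophylaxis patients = 7/375 = 0.01867
risk, no-prophylaxis patients = 65/887 = 0.07328
risk difference = 0.01867 − 0.07328 = -0.05461 → -5.461 percentage points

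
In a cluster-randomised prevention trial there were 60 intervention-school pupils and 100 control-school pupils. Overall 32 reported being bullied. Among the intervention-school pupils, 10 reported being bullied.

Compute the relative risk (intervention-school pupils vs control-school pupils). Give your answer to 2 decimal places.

intervention-school pupils without the outcome: 60 − 10 = 50
control-school pupils with the outcome: 32 − 10 = 22
control-school pupils without the outcome: 100 − 22 = 78
risk, intervention-school pupils = 10/60 = 0.1667
risk, control-school pupils = 22/100 = 0.2200
RR = 0.1667 / 0.2200 = 0.76

RR ≈ 0.76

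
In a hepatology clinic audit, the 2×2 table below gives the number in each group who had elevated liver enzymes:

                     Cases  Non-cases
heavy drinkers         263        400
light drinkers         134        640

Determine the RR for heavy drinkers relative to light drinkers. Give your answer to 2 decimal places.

risk, heavy drinkers = 263/663 = 0.3967
risk, light drinkers = 134/774 = 0.1731
RR = 0.3967 / 0.1731 = 2.29

RR ≈ 2.29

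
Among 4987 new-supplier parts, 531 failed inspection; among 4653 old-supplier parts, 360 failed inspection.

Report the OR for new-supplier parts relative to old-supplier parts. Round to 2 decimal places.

odds, new-supplier parts = 531/4456 = 0.1192
odds, old-supplier parts = 360/4293 = 0.0839
OR = 0.1192 / 0.0839 = 1.42

OR ≈ 1.42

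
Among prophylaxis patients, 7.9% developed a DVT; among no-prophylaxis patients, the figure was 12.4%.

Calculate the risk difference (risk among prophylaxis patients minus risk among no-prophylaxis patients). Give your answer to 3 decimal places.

risk difference = 0.0790 − 0.1240 = -0.045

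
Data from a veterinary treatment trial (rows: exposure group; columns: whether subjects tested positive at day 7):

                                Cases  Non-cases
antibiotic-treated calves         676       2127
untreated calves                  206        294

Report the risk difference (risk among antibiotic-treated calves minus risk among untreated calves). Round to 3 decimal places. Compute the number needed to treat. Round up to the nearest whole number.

risk, antibiotic-treated calves = 676/2803 = 0.2412
risk, untreated calves = 206/500 = 0.4120
risk difference = 0.2412 − 0.4120 = -0.171
absolute risk difference = 0.170830
1 / 0.170830 = 5.854 → round up → 6

RD = -0.171; NNT = 6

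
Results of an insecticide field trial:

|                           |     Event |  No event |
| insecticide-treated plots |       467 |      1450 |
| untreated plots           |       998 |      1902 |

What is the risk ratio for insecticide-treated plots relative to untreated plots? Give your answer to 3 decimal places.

risk, insecticide-treated plots = 467/1917 = 0.2436
risk, untreated plots = 998/2900 = 0.3441
RR = 0.2436 / 0.3441 = 0.708

RR = 0.708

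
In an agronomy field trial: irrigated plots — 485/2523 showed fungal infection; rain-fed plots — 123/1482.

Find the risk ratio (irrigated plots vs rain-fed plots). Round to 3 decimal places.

RR = 2.316

risk, irrigated plots = 485/2523 = 0.1922
risk, rain-fed plots = 123/1482 = 0.0830
RR = 0.1922 / 0.0830 = 2.316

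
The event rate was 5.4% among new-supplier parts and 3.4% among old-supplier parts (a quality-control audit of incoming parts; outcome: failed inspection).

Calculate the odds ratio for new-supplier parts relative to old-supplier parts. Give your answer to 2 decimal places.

OR = 1.62

odds, new-supplier parts = 0.05400/0.94600 = 0.05708
odds, old-supplier parts = 0.03400/0.96600 = 0.03520
OR = 0.05708 / 0.03520 = 1.62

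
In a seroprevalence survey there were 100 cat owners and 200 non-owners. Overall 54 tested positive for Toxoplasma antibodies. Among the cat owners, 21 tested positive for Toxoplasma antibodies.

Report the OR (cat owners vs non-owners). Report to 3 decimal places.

OR = 1.345

cat owners without the outcome: 100 − 21 = 79
non-owners with the outcome: 54 − 21 = 33
non-owners without the outcome: 200 − 33 = 167
OR = (21 × 167) / (79 × 33) = 3507/2607 ≈ 1.345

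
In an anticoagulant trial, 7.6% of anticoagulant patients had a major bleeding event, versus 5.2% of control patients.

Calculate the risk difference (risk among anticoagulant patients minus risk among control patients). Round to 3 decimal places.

risk difference = 0.0760 − 0.0520 = 0.024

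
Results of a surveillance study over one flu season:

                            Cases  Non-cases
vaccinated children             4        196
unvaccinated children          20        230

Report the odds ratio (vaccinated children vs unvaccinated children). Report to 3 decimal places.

0.235

odds, vaccinated children = 4/196 = 0.02041
odds, unvaccinated children = 20/230 = 0.08696
OR = 0.02041 / 0.08696 = 0.235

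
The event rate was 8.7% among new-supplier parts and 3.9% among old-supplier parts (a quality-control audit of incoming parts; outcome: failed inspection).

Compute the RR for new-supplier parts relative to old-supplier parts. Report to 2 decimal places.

RR = 0.08700 / 0.03900 = 2.23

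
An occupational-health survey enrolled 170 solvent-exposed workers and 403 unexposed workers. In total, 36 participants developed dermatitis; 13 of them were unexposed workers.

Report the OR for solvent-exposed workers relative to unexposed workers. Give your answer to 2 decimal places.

OR ≈ 4.69

solvent-exposed workers with the outcome: 36 − 13 = 23
solvent-exposed workers without the outcome: 170 − 23 = 147
unexposed workers without the outcome: 403 − 13 = 390
odds, solvent-exposed workers = 23/147 = 0.15646
odds, unexposed workers = 13/390 = 0.03333
OR = 0.15646 / 0.03333 = 4.69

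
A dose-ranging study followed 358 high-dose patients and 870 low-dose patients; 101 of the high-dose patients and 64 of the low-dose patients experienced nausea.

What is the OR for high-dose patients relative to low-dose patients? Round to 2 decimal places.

OR = (101 × 806) / (257 × 64) = 81406/16448 ≈ 4.95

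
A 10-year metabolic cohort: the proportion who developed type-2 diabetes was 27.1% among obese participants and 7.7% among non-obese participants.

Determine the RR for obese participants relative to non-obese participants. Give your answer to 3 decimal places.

RR = 0.2710 / 0.0770 = 3.519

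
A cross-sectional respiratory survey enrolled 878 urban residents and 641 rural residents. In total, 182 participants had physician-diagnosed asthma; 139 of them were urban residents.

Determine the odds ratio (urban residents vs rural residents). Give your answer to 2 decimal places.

OR: 2.62

urban residents without the outcome: 878 − 139 = 739
rural residents with the outcome: 182 − 139 = 43
rural residents without the outcome: 641 − 43 = 598
OR = (139 × 598) / (739 × 43) = 83122/31777 ≈ 2.62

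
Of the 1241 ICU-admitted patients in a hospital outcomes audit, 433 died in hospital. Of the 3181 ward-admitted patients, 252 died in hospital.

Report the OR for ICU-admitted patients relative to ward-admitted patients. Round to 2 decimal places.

OR = (433 × 2929) / (808 × 252) = 1268257/203616 ≈ 6.23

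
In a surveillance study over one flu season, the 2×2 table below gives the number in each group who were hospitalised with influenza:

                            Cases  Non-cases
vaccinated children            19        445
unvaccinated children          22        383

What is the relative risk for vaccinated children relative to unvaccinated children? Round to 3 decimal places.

RR = 0.754

risk, vaccinated children = 19/464 = 0.04095
risk, unvaccinated children = 22/405 = 0.05432
RR = 0.04095 / 0.05432 = 0.754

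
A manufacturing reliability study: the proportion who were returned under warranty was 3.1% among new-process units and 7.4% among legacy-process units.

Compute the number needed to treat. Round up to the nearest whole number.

24

absolute risk difference = 0.043000
1 / 0.043000 = 23.256 → round up → 24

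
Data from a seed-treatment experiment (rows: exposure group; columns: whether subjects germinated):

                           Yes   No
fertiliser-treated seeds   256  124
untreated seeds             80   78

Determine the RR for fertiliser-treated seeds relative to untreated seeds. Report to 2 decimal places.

risk, fertiliser-treated seeds = 256/380 = 0.6737
risk, untreated seeds = 80/158 = 0.5063
RR = 0.6737 / 0.5063 = 1.33

1.33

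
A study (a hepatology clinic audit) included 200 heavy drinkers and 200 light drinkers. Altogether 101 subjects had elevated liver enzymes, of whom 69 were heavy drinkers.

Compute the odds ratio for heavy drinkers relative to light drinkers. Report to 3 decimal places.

heavy drinkers without the outcome: 200 − 69 = 131
light drinkers with the outcome: 101 − 69 = 32
light drinkers without the outcome: 200 − 32 = 168
odds, heavy drinkers = 69/131 = 0.5267
odds, light drinkers = 32/168 = 0.1905
OR = 0.5267 / 0.1905 = 2.765

OR: 2.765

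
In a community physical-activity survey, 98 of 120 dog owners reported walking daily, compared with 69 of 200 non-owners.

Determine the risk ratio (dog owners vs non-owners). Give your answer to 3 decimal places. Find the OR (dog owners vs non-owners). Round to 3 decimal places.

risk, dog owners = 98/120 = 0.8167
risk, non-owners = 69/200 = 0.3450
RR = 0.8167 / 0.3450 = 2.367
odds, dog owners = 98/22 = 4.4545
odds, non-owners = 69/131 = 0.5267
OR = 4.4545 / 0.5267 = 8.457

RR = 2.367; OR = 8.457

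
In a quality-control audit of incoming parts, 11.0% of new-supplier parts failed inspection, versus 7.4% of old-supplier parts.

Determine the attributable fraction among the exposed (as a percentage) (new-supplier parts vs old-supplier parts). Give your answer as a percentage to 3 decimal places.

AR% = (0.1100 − 0.0740) / 0.1100 = 0.3273 → 32.727%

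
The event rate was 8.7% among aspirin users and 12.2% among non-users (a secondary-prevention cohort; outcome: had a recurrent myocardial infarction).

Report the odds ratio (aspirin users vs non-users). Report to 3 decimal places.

odds, aspirin users = 0.0870/0.9130 = 0.0953
odds, non-users = 0.1220/0.8780 = 0.1390
OR = 0.0953 / 0.1390 = 0.686

0.686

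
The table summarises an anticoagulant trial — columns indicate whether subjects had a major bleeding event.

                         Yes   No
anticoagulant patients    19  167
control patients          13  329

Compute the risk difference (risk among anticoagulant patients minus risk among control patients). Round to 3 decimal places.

risk, anticoagulant patients = 19/186 = 0.10215
risk, control patients = 13/342 = 0.03801
risk difference = 0.10215 − 0.03801 = 0.064

0.064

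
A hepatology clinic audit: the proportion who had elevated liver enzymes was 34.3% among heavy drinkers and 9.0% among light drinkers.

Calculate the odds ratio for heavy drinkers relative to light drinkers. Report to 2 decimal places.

odds, heavy drinkers = 0.3430/0.6570 = 0.5221
odds, light drinkers = 0.0900/0.9100 = 0.0989
OR = 0.5221 / 0.0989 = 5.28

OR: 5.28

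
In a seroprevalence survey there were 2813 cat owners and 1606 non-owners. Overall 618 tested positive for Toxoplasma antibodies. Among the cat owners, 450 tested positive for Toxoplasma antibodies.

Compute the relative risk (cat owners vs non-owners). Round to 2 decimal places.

cat owners without the outcome: 2813 − 450 = 2363
non-owners with the outcome: 618 − 450 = 168
non-owners without the outcome: 1606 − 168 = 1438
risk, cat owners = 450/2813 = 0.1600
risk, non-owners = 168/1606 = 0.1046
RR = 0.1600 / 0.1046 = 1.53

RR: 1.53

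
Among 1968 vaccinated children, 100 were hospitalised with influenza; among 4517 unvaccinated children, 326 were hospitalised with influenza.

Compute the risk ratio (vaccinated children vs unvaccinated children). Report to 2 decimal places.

0.70

risk, vaccinated children = 100/1968 = 0.0508
risk, unvaccinated children = 326/4517 = 0.0722
RR = 0.0508 / 0.0722 = 0.70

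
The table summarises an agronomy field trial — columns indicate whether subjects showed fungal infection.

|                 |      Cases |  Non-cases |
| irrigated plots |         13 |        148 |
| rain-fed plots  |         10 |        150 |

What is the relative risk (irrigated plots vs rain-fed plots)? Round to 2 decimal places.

risk, irrigated plots = 13/161 = 0.0807
risk, rain-fed plots = 10/160 = 0.0625
RR = 0.0807 / 0.0625 = 1.29

RR ≈ 1.29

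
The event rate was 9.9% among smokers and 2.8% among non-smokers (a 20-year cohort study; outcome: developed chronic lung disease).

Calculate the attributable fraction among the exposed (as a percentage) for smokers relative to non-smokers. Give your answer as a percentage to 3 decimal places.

AR% = (0.09900 − 0.02800) / 0.09900 = 0.7172 → 71.717%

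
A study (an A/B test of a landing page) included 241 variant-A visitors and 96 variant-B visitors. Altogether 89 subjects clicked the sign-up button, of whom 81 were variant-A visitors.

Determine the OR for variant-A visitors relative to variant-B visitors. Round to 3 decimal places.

variant-A visitors without the outcome: 241 − 81 = 160
variant-B visitors with the outcome: 89 − 81 = 8
variant-B visitors without the outcome: 96 − 8 = 88
odds, variant-A visitors = 81/160 = 0.5062
odds, variant-B visitors = 8/88 = 0.0909
OR = 0.5062 / 0.0909 = 5.569

OR ≈ 5.569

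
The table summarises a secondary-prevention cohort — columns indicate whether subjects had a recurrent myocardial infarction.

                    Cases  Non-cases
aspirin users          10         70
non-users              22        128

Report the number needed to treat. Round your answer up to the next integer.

risk, aspirin users = 10/80 = 0.125000
risk, non-users = 22/150 = 0.146667
absolute risk difference = 0.021667
1 / 0.021667 = 46.153 → round up → 47

47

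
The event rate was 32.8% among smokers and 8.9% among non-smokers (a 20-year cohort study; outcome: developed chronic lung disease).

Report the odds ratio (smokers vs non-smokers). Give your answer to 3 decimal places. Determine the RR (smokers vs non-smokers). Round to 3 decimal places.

odds, smokers = 0.3280/0.6720 = 0.4881
odds, non-smokers = 0.0890/0.9110 = 0.0977
OR = 0.4881 / 0.0977 = 4.996
RR = 0.3280 / 0.0890 = 3.685

OR = 4.996; RR = 3.685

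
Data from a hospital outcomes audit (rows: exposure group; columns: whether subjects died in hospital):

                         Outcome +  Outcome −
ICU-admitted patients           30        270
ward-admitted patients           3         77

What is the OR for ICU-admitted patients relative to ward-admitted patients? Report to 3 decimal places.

OR = (30 × 77) / (270 × 3) = 2310/810 ≈ 2.852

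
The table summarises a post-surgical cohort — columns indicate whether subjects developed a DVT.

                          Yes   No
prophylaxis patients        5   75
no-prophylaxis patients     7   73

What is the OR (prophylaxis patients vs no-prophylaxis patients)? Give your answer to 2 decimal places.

OR = (5 × 73) / (75 × 7) = 365/525 ≈ 0.70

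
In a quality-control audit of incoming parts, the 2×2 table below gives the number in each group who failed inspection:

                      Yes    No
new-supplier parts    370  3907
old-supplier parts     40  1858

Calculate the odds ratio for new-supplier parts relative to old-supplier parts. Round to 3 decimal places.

odds, new-supplier parts = 370/3907 = 0.09470
odds, old-supplier parts = 40/1858 = 0.02153
OR = 0.09470 / 0.02153 = 4.399

4.399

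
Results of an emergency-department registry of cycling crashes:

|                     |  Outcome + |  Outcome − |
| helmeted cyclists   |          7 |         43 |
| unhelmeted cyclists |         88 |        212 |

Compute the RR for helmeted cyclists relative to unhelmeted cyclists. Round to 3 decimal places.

risk, helmeted cyclists = 7/50 = 0.1400
risk, unhelmeted cyclists = 88/300 = 0.2933
RR = 0.1400 / 0.2933 = 0.477

RR = 0.477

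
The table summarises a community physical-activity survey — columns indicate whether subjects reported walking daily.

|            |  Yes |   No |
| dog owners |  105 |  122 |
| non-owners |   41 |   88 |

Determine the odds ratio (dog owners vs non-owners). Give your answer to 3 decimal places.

OR = (105 × 88) / (122 × 41) = 9240/5002 ≈ 1.847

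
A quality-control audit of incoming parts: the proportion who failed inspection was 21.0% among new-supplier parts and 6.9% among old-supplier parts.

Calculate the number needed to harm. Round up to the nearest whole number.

absolute risk difference = 0.141000
1 / 0.141000 = 7.092 → round up → 8

NNH = 8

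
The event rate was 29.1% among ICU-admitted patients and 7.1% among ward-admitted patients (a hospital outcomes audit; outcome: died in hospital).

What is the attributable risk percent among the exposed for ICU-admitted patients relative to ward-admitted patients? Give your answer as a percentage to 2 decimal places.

AR% = (0.2910 − 0.0710) / 0.2910 = 0.7560 → 75.60%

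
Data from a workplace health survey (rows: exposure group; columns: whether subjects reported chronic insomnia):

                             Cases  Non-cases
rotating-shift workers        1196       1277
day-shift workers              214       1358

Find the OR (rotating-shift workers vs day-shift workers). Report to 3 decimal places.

odds, rotating-shift workers = 1196/1277 = 0.9366
odds, day-shift workers = 214/1358 = 0.1576
OR = 0.9366 / 0.1576 = 5.943

OR ≈ 5.943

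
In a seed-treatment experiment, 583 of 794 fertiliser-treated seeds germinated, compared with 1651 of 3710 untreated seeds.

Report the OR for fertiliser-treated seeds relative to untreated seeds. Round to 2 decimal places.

odds, fertiliser-treated seeds = 583/211 = 2.7630
odds, untreated seeds = 1651/2059 = 0.8018
OR = 2.7630 / 0.8018 = 3.45

OR: 3.45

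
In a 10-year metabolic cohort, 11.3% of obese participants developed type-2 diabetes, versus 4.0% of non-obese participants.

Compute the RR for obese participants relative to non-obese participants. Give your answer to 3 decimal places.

RR = 0.11300 / 0.04000 = 2.825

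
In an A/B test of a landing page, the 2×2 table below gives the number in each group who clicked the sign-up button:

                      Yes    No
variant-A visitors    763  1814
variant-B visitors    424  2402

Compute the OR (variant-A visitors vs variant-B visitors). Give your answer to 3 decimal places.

OR = (763 × 2402) / (1814 × 424) = 1832726/769136 ≈ 2.383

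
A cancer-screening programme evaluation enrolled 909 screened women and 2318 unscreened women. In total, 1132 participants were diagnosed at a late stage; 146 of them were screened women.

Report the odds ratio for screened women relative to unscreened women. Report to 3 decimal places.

OR: 0.258

screened women without the outcome: 909 − 146 = 763
unscreened women with the outcome: 1132 − 146 = 986
unscreened women without the outcome: 2318 − 986 = 1332
odds, screened women = 146/763 = 0.1913
odds, unscreened women = 986/1332 = 0.7402
OR = 0.1913 / 0.7402 = 0.258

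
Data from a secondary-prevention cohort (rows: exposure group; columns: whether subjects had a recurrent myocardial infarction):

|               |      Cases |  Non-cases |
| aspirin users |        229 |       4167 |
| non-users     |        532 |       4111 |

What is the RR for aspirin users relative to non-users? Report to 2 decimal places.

RR ≈ 0.45

risk, aspirin users = 229/4396 = 0.0521
risk, non-users = 532/4643 = 0.1146
RR = 0.0521 / 0.1146 = 0.45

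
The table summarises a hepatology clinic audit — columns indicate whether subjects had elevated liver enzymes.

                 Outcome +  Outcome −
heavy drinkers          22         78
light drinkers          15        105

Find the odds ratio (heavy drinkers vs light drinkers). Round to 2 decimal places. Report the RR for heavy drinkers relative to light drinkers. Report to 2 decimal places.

OR = 1.97; RR = 1.76

OR = (22 × 105) / (78 × 15) = 2310/1170 ≈ 1.97
risk, heavy drinkers = 22/100 = 0.2200
risk, light drinkers = 15/120 = 0.1250
RR = 0.2200 / 0.1250 = 1.76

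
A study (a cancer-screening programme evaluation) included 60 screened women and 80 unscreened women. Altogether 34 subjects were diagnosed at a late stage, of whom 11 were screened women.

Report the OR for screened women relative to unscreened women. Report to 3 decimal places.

screened women without the outcome: 60 − 11 = 49
unscreened women with the outcome: 34 − 11 = 23
unscreened women without the outcome: 80 − 23 = 57
odds, screened women = 11/49 = 0.2245
odds, unscreened women = 23/57 = 0.4035
OR = 0.2245 / 0.4035 = 0.556

OR ≈ 0.556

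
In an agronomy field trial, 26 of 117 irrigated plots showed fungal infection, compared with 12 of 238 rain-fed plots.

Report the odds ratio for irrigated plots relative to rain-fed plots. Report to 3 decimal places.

OR = (26 × 226) / (91 × 12) = 5876/1092 ≈ 5.381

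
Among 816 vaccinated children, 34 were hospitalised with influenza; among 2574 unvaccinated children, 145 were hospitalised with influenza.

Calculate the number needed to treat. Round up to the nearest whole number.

risk, vaccinated children = 34/816 = 0.041667
risk, unvaccinated children = 145/2574 = 0.056333
absolute risk difference = 0.014666
1 / 0.014666 = 68.185 → round up → 69

NNT ≈ 69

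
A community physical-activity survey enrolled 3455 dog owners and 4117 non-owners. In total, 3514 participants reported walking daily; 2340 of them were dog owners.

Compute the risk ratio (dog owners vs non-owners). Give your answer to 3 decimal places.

dog owners without the outcome: 3455 − 2340 = 1115
non-owners with the outcome: 3514 − 2340 = 1174
non-owners without the outcome: 4117 − 1174 = 2943
risk, dog owners = 2340/3455 = 0.6773
risk, non-owners = 1174/4117 = 0.2852
RR = 0.6773 / 0.2852 = 2.375

RR ≈ 2.375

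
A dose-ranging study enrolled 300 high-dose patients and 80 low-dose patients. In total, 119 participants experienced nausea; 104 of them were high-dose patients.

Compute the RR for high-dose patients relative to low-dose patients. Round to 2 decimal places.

RR: 1.85

high-dose patients without the outcome: 300 − 104 = 196
low-dose patients with the outcome: 119 − 104 = 15
low-dose patients without the outcome: 80 − 15 = 65
risk, high-dose patients = 104/300 = 0.3467
risk, low-dose patients = 15/80 = 0.1875
RR = 0.3467 / 0.1875 = 1.85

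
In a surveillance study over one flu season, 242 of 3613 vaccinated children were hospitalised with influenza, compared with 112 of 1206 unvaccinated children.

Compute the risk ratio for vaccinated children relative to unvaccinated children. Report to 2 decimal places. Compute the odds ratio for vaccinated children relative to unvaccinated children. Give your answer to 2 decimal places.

RR = 0.72; OR = 0.70

risk, vaccinated children = 242/3613 = 0.0670
risk, unvaccinated children = 112/1206 = 0.0929
RR = 0.0670 / 0.0929 = 0.72
odds, vaccinated children = 242/3371 = 0.0718
odds, unvaccinated children = 112/1094 = 0.1024
OR = 0.0718 / 0.1024 = 0.70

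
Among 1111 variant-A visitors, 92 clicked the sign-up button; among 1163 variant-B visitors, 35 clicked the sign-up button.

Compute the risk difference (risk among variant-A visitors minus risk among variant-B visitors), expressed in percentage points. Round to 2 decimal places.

risk, variant-A visitors = 92/1111 = 0.08281
risk, variant-B visitors = 35/1163 = 0.03009
risk difference = 0.08281 − 0.03009 = 0.05271 → 5.27 percentage points

RD ≈ 5.27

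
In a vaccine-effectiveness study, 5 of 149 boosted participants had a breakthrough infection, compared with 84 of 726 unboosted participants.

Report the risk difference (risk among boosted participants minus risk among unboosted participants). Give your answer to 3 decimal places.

risk, boosted participants = 5/149 = 0.03356
risk, unboosted participants = 84/726 = 0.11570
risk difference = 0.03356 − 0.11570 = -0.082

-0.082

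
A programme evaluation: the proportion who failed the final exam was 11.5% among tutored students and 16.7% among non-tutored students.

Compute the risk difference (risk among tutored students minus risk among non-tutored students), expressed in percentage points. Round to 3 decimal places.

risk difference = 0.1150 − 0.1670 = -0.0520 → -5.200 percentage points

-5.200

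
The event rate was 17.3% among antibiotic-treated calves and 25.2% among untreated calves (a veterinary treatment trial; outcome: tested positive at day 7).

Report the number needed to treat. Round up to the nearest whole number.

absolute risk difference = 0.079000
1 / 0.079000 = 12.658 → round up → 13

NNT ≈ 13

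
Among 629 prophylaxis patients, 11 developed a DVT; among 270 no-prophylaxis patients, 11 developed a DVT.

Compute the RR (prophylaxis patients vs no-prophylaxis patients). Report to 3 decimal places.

0.429

risk, prophylaxis patients = 11/629 = 0.01749
risk, no-prophylaxis patients = 11/270 = 0.04074
RR = 0.01749 / 0.04074 = 0.429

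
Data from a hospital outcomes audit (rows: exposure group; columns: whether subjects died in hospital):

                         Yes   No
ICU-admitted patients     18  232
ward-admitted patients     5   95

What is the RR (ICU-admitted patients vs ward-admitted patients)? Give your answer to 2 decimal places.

RR = 1.44

risk, ICU-admitted patients = 18/250 = 0.0720
risk, ward-admitted patients = 5/100 = 0.0500
RR = 0.0720 / 0.0500 = 1.44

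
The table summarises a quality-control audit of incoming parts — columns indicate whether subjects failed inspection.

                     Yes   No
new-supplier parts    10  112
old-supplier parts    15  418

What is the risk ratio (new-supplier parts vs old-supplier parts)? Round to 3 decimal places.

risk, new-supplier parts = 10/122 = 0.08197
risk, old-supplier parts = 15/433 = 0.03464
RR = 0.08197 / 0.03464 = 2.366

2.366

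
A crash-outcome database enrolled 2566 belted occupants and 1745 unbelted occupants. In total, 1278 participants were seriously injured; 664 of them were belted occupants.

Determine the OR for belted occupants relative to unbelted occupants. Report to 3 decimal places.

OR: 0.643

belted occupants without the outcome: 2566 − 664 = 1902
unbelted occupants with the outcome: 1278 − 664 = 614
unbelted occupants without the outcome: 1745 − 614 = 1131
OR = (664 × 1131) / (1902 × 614) = 750984/1167828 ≈ 0.643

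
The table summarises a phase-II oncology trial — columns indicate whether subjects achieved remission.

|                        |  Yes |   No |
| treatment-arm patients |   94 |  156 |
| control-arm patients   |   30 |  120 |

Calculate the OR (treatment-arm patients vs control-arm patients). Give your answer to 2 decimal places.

2.41

odds, treatment-arm patients = 94/156 = 0.6026
odds, control-arm patients = 30/120 = 0.2500
OR = 0.6026 / 0.2500 = 2.41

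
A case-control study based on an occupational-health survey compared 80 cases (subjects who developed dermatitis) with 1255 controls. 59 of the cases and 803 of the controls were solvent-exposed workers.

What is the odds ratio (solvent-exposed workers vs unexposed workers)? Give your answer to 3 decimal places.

OR ≈ 1.581

odds, solvent-exposed workers = 59/803 = 0.07347
odds, unexposed workers = 21/452 = 0.04646
OR = 0.07347 / 0.04646 = 1.581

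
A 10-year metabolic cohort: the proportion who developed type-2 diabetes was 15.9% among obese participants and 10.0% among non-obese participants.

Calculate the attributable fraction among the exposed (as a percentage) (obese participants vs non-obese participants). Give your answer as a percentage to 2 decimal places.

AR% = (0.1590 − 0.1000) / 0.1590 = 0.3711 → 37.11%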